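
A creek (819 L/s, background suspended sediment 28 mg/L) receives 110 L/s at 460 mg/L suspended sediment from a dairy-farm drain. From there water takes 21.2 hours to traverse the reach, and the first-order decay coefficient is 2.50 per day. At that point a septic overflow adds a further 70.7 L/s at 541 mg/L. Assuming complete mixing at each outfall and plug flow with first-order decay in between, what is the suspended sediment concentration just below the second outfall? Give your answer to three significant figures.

46.3 mg/L

Mass balance: C = (819.0·28.00 + 110.0·460.0) / 929.0 = 73530/929.0 = 79.15 mg/L; combined flow 929.0 L/s.
First-order decay: C = 79.15·exp(−k·t) = 79.15·0.1099 = 8.697 mg/L.
Second outfall: C = (929.0·8.697 + 70.70·541.0)/999.7 = 46.34 mg/L.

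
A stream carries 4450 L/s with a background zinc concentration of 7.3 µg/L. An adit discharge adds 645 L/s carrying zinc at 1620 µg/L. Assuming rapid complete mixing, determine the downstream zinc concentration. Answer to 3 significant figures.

211 µg/L

Mass balance: C = (4450·7.300 + 645.0·1620) / 5095 = 1077000/5095 = 211.5 µg/L.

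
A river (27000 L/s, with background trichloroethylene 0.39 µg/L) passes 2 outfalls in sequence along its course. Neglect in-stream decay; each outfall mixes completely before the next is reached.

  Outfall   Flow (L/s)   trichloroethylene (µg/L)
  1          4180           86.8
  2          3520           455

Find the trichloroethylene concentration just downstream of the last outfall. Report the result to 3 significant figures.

Outfall 1: combined Q = 31180 L/s; C = (27000·0.3900 + 4180·86.80)/31180 = 11.97 µg/L.
Outfall 2: combined Q = 34700 L/s; C = (31180·11.97 + 3520·455.0)/34700 = 56.92 µg/L.

56.9 µg/L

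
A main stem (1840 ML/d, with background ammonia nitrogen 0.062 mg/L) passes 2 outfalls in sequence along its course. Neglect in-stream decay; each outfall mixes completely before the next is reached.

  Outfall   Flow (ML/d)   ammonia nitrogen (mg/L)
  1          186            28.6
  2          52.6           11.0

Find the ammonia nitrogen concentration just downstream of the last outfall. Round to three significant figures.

Below outfall 1: Q → 2026 ML/d, C = (1840·0.06200 + 186.0·28.60)/2026 = 2.682 mg/L.
Below outfall 2: Q → 2079 ML/d, C = (2026·2.682 + 52.60·11.00)/2079 = 2.892 mg/L.

2.89 mg/L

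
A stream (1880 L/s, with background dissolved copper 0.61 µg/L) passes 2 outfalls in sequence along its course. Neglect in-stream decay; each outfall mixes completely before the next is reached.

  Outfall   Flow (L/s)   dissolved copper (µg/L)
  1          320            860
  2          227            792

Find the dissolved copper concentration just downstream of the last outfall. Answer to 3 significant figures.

188 µg/L

Below outfall 1: Q → 2200 L/s, C = (1880·0.6100 + 320.0·860.0)/2200 = 125.6 µg/L.
Below outfall 2: Q → 2427 L/s, C = (2200·125.6 + 227.0·792.0)/2427 = 187.9 µg/L.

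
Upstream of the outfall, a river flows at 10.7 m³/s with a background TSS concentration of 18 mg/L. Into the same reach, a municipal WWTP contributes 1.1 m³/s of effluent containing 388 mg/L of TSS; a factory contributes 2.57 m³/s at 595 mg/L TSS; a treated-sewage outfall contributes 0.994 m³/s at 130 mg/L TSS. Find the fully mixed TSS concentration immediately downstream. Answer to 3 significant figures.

148 mg/L

Flow-weighted average: C = (10.70·18.00 + 1.100·388.0 + 2.570·595.0 + 0.9940·130.0) / 15.36 = 2278/15.36 = 148.3 mg/L.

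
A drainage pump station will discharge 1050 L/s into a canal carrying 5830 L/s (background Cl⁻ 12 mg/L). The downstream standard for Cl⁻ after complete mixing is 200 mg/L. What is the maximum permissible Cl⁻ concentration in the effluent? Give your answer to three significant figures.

1240 mg/L

At the limit, (Qr·Cr + Qe·Cₑ)/(Qr + Qe) = 200:
Cₑ = (6880·200 − 5830·12.00) / 1050 = 1244 mg/L.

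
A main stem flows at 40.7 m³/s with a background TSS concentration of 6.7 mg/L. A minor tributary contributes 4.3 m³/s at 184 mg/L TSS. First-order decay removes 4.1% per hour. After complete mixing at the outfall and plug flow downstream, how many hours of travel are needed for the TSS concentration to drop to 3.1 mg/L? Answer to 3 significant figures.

Mixed concentration C = ΣQC/ΣQ = (40.70·6.700 + 4.300·184.0) / 45.00 = 1064/45.00 = 23.64 mg/L.
4.1%/h lost → k = −ln(1 − 0.041) = 0.04186 h⁻¹.
23.64·exp(−k·t) = 3.1 → t = ln(23.64/3.1)/k = 174700 s = 48.53 h.

48.5 h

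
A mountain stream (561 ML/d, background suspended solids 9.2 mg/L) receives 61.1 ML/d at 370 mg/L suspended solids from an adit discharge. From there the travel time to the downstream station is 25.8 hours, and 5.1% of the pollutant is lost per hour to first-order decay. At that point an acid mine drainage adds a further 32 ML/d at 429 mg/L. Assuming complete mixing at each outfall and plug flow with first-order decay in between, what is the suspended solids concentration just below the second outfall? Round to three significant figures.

32.0 mg/L

Mass balance: C = (561.0·9.200 + 61.10·370.0) / 622.1 = 27770/622.1 = 44.64 mg/L; combined flow 622.1 ML/d.
5.1%/h lost → k = −ln(1 − 0.051) = 0.05235 h⁻¹.
After decay, C = 44.64 × e^(−kt) = 44.64 × 0.2591 = 11.57 mg/L.
At the second outfall, C = (622.1·11.57 + 32.00·429.0) / (622.1 + 32.00) = 31.99 mg/L.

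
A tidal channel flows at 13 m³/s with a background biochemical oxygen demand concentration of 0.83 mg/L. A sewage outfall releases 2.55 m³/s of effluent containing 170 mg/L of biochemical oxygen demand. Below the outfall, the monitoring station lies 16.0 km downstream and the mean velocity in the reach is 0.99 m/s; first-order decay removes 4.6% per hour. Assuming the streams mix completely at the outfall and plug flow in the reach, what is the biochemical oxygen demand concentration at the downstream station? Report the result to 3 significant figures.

23.1 mg/L

Flow-weighted average: C = (13.00·0.8300 + 2.550·170.0) / 15.55 = 444.3/15.55 = 28.57 mg/L.
Travel time t = 16.0·1000 / 0.99 = 16160 s = 4.489 h.
4.6%/h lost → k = −ln(1 − 0.046) = 0.04709 h⁻¹.
First-order decay: C = 28.57·exp(−k·t) = 28.57·0.8094 = 23.13 mg/L.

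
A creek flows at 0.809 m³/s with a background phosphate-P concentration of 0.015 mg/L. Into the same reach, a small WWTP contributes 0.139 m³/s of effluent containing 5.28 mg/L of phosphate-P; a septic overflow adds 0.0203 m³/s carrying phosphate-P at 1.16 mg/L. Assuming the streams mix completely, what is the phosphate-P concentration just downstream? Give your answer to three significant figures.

Flow-weighted average: C = (0.8090·0.01500 + 0.1390·5.280 + 0.02030·1.160) / 0.9683 = 0.7696/0.9683 = 0.7948 mg/L.

0.795 mg/L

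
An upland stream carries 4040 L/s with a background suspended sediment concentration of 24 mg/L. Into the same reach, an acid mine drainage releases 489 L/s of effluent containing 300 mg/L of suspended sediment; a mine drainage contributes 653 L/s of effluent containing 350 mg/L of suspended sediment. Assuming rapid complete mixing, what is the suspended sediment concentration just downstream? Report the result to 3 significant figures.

91.1 mg/L

Mass balance: C = (4040·24.00 + 489.0·300.0 + 653.0·350.0) / 5182 = 472200/5182 = 91.13 mg/L.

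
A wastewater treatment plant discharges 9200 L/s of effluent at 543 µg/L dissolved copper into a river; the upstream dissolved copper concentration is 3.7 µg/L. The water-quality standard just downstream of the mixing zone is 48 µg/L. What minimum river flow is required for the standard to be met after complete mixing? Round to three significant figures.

103000 L/s

Set C_mix = 48: (Q·3.700 + 9200·543.0) / (Q + 9200) = 48
→ Q = 9200·(543.0 − 48)/(48 − 3.700) = 102800 L/s.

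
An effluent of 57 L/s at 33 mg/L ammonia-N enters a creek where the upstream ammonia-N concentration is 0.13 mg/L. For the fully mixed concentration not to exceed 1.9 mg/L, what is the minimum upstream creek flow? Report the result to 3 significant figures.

Set C_mix = 1.9: (Q·0.1300 + 57.00·33.00) / (Q + 57.00) = 1.9
→ Q = 57.00·(33.00 − 1.9)/(1.9 − 0.1300) = 1002 L/s.

1000 L/s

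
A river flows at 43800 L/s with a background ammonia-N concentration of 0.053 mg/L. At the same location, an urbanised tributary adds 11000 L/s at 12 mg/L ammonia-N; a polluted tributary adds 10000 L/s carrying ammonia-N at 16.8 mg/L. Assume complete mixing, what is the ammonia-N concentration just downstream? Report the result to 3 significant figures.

Mass balance: C = (43800·0.05300 + 11000·12.00 + 10000·16.80) / 64800 = 302300/64800 = 4.665 mg/L.

4.67 mg/L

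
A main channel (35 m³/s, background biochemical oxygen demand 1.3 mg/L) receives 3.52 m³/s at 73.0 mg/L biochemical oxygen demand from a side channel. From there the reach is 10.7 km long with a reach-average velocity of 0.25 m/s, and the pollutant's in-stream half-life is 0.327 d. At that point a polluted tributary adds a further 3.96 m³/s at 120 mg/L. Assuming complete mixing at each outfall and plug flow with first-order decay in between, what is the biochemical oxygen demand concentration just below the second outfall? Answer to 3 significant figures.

Flow-weighted average: C = (35.00·1.300 + 3.520·73.00) / 38.52 = 302.5/38.52 = 7.852 mg/L; combined flow 38.52 m³/s.
Travel time t = 10.7·1000 / 0.25 = 42800 s = 11.89 h.
Half-life 0.327 d → k = ln 2 / 0.327 = 2.120 d⁻¹.
First-order decay: C = 7.852·exp(−k·t) = 7.852·0.3499 = 2.748 mg/L.
At the second outfall, C = (38.52·2.748 + 3.960·120.0) / (38.52 + 3.960) = 13.68 mg/L.

13.7 mg/L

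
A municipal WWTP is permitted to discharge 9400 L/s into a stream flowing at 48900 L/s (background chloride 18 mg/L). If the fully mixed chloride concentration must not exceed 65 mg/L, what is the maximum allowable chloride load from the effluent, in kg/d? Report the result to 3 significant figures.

Mass balance at the limit: 48900·18.00 + 9400·Cₑ = 58300·65 → Cₑ = 309.5 mg/L.
9400 L/s = 9.400 m³/s. Load = 9.400 m³/s × 309.5 g/m³ × 86 400 s/d = 251400 kg/d.

251000 kg/d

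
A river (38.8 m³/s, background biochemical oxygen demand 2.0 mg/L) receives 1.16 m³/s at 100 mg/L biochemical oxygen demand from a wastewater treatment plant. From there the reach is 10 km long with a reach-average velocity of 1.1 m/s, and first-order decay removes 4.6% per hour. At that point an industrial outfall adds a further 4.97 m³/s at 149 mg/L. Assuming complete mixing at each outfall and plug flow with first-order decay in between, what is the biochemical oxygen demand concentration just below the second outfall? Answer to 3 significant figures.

20.3 mg/L

Flow-weighted average: C = (38.80·2.000 + 1.160·100.0) / 39.96 = 193.6/39.96 = 4.845 mg/L; combined flow 39.96 m³/s.
Travel time t = 10·1000 / 1.1 = 9091 s = 2.525 h.
4.6%/h lost → k = −ln(1 − 0.046) = 0.04709 h⁻¹.
Applying C = C₀e^(−kt): 4.845 × 0.8879 = 4.302 mg/L.
At the second outfall, C = (39.96·4.302 + 4.970·149.0) / (39.96 + 4.970) = 20.31 mg/L.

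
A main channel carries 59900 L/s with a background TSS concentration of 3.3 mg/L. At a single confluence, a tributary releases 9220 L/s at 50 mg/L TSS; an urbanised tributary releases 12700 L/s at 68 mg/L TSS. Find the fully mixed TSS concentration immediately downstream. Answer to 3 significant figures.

18.6 mg/L

Mass balance: C = (59900·3.300 + 9220·50.00 + 12700·68.00) / 81820 = 1522000/81820 = 18.61 mg/L.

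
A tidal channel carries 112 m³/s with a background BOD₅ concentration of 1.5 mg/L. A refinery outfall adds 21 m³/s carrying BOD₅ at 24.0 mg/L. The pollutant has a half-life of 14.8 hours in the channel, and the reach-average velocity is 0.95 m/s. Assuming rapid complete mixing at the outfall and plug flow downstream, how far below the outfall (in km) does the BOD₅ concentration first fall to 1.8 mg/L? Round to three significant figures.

75.4 km

Conservation of mass: C = (112.0·1.500 + 21.00·24.00) / 133.0 = 672.0/133.0 = 5.053 mg/L.
Half-life 14.8 h → k = ln 2 / 14.8 = 0.04683 h⁻¹ = 1.124 d⁻¹.
Set 5.053·exp(−k·t) = 1.8 → t = ln(5.053/1.8)/k = 79340 s = 22.04 h.
Distance = v·t = 0.95·79340 = 75370 m = 75.37 km.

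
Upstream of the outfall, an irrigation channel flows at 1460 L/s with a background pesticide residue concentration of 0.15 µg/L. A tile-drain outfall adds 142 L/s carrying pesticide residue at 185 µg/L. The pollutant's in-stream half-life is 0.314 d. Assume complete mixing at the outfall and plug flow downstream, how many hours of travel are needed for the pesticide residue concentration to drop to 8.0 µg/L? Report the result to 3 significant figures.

Mass balance: C = (1460·0.1500 + 142.0·185.0) / 1602 = 26490/1602 = 16.53 µg/L.
Half-life 0.314 d → k = ln 2 / 0.314 = 2.207 d⁻¹.
16.53·exp(−k·t) = 8.0 → t = ln(16.53/8.0)/k = 28420 s = 7.894 h.

7.89 h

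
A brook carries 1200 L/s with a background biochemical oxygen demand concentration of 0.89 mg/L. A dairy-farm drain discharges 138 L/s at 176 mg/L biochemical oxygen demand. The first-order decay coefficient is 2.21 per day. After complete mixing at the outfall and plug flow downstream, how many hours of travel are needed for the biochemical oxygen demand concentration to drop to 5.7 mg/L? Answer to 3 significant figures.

13.0 h

Mass balance: C = (1200·0.8900 + 138.0·176.0) / 1338 = 25360/1338 = 18.95 mg/L.
18.95·exp(−k·t) = 5.7 → t = ln(18.95/5.7)/k = 46970 s = 13.05 h.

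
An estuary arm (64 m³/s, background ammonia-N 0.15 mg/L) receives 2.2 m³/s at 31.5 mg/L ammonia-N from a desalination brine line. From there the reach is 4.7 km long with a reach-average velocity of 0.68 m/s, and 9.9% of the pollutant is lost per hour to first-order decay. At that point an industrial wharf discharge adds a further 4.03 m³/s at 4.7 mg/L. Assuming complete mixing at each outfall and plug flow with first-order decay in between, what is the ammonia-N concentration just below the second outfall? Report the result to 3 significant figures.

Flow-weighted average: C = (64.00·0.1500 + 2.200·31.50) / 66.20 = 78.90/66.20 = 1.192 mg/L; combined flow 66.20 m³/s.
Travel time t = 4.7·1000 / 0.68 = 6912 s = 1.920 h.
9.9%/h lost → k = −ln(1 − 0.099) = 0.1043 h⁻¹.
Applying C = C₀e^(−kt): 1.192 × 0.8186 = 0.9756 mg/L.
At the second outfall, C = (66.20·0.9756 + 4.030·4.700) / (66.20 + 4.030) = 1.189 mg/L.

1.19 mg/L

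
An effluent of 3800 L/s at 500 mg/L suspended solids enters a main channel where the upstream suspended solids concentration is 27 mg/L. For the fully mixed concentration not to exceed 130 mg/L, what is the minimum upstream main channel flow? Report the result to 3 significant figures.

13700 L/s

Set C_mix = 130: (Q·27.00 + 3800·500.0) / (Q + 3800) = 130
→ Q = 3800·(500.0 − 130)/(130 − 27.00) = 13650 L/s.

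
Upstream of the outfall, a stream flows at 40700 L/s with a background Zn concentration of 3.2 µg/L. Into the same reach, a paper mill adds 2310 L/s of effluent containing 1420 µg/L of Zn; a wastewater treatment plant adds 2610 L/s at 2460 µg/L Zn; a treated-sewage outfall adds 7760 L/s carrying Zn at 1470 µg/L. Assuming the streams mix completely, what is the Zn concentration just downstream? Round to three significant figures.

Flow-weighted average: C = (40700·3.200 + 2310·1420 + 2610·2460 + 7760·1470) / 53380 = 21240000/53380 = 397.9 µg/L.

398 µg/L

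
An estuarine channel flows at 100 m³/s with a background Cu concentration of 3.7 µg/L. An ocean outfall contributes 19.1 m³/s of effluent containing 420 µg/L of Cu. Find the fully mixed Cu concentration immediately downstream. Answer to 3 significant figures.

70.5 µg/L

Flow-weighted average: C = (100.0·3.700 + 19.10·420.0) / 119.1 = 8392/119.1 = 70.46 µg/L.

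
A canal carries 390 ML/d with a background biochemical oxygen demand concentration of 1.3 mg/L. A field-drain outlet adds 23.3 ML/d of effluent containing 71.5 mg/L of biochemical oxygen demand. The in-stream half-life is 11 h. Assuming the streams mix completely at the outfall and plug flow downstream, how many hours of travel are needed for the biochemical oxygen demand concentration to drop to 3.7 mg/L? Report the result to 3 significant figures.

5.58 h

After mixing, C = (390.0·1.300 + 23.30·71.50) / 413.3 = 2173/413.3 = 5.258 mg/L.
Half-life 11 h → k = ln 2 / 11 = 0.06301 h⁻¹ = 1.512 d⁻¹.
5.258·exp(−k·t) = 3.7 → t = ln(5.258/3.7)/k = 20070 s = 5.576 h.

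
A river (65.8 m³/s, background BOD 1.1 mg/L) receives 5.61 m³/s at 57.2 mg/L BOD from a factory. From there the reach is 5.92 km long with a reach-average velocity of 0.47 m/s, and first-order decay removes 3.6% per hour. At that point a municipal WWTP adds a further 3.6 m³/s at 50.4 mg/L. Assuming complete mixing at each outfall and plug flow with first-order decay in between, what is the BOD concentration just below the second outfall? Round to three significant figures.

7.03 mg/L

Mixed concentration C = ΣQC/ΣQ = (65.80·1.100 + 5.610·57.20) / 71.41 = 393.3/71.41 = 5.507 mg/L; combined flow 71.41 m³/s.
Travel time t = 5.92·1000 / 0.47 = 12600 s = 3.499 h.
3.6%/h lost → k = −ln(1 − 0.036) = 0.03666 h⁻¹.
After decay, C = 5.507 × e^(−kt) = 5.507 × 0.8796 = 4.844 mg/L.
At the second outfall, C = (71.41·4.844 + 3.600·50.40) / (71.41 + 3.600) = 7.031 mg/L.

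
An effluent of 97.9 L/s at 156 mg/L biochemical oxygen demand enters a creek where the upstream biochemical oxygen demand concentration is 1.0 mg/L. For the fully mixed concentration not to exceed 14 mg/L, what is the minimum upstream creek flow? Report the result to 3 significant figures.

Set C_mix = 14: (Q·1.000 + 97.90·156.0) / (Q + 97.90) = 14
→ Q = 97.90·(156.0 − 14)/(14 − 1.000) = 1069 L/s.

1070 L/s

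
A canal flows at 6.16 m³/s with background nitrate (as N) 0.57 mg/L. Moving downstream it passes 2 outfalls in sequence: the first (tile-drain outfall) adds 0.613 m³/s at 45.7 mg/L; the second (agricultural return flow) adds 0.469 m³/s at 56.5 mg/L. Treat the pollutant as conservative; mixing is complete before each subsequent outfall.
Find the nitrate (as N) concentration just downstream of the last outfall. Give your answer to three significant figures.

After outfall 1: Q = 6.160 + 0.6130 = 6.773 m³/s; C = (6.160·0.5700 + 0.6130·45.70)/6.773 = 4.655 mg/L.
After outfall 2: Q = 6.773 + 0.4690 = 7.242 m³/s; C = (6.773·4.655 + 0.4690·56.50)/7.242 = 8.012 mg/L.

8.01 mg/L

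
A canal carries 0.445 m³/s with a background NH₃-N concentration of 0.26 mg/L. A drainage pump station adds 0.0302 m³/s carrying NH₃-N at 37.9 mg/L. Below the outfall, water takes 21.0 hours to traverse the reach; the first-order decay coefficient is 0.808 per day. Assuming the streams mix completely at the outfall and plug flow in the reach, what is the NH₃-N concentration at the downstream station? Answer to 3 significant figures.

Flow-weighted average: C = (0.4450·0.2600 + 0.03020·37.90) / 0.4752 = 1.260/0.4752 = 2.652 mg/L.
After decay, C = 2.652 × e^(−kt) = 2.652 × 0.4931 = 1.308 mg/L.

1.31 mg/L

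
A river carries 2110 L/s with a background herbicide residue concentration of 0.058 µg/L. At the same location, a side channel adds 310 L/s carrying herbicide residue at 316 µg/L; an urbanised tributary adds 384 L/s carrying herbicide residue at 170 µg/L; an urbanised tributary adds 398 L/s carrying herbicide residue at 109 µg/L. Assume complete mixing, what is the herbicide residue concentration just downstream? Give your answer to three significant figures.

64.6 µg/L

Mixed concentration C = ΣQC/ΣQ = (2110·0.05800 + 310.0·316.0 + 384.0·170.0 + 398.0·109.0) / 3202 = 206700/3202 = 64.57 µg/L.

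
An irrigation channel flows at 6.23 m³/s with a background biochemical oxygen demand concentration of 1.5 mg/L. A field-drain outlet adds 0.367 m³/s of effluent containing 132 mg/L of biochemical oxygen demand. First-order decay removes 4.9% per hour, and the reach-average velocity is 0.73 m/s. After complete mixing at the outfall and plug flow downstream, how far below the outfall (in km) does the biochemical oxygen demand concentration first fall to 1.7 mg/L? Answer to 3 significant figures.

85.8 km

Mass balance: C = (6.230·1.500 + 0.3670·132.0) / 6.597 = 57.79/6.597 = 8.760 mg/L.
4.9%/h lost → k = −ln(1 − 0.049) = 0.05024 h⁻¹.
Set 8.760·exp(−k·t) = 1.7 → t = ln(8.760/1.7)/k = 117500 s = 32.63 h.
Distance = v·t = 0.73·117500 = 85760 m = 85.76 km.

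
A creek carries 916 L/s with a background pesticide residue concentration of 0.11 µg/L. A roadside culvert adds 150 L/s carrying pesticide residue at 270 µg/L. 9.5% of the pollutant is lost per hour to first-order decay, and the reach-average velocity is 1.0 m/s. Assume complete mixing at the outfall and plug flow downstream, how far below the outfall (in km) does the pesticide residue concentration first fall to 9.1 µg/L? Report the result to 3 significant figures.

Mass balance: C = (916.0·0.1100 + 150.0·270.0) / 1066 = 40600/1066 = 38.09 µg/L.
9.5%/h lost → k = −ln(1 − 0.095) = 0.09982 h⁻¹.
Set 38.09·exp(−k·t) = 9.1 → t = ln(38.09/9.1)/k = 51630 s = 14.34 h.
Distance = v·t = 1.0·51630 = 51630 m = 51.63 km.

51.6 km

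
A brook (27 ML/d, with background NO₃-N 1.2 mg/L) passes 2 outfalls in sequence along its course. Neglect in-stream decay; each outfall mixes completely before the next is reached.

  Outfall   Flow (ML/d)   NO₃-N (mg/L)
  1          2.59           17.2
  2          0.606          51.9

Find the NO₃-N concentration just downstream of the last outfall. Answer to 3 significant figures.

After outfall 1: Q = 27.00 + 2.590 = 29.59 ML/d; C = (27.00·1.200 + 2.590·17.20)/29.59 = 2.600 mg/L.
After outfall 2: Q = 29.59 + 0.6060 = 30.20 ML/d; C = (29.59·2.600 + 0.6060·51.90)/30.20 = 3.590 mg/L.

3.59 mg/L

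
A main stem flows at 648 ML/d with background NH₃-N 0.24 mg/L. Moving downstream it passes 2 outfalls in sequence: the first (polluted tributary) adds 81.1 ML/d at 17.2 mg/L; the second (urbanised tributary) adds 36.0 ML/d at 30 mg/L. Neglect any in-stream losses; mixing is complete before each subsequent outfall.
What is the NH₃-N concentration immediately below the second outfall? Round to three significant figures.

After outfall 1: Q = 648.0 + 81.10 = 729.1 ML/d; C = (648.0·0.2400 + 81.10·17.20)/729.1 = 2.127 mg/L.
After outfall 2: Q = 729.1 + 36.00 = 765.1 ML/d; C = (729.1·2.127 + 36.00·30.00)/765.1 = 3.438 mg/L.

3.44 mg/L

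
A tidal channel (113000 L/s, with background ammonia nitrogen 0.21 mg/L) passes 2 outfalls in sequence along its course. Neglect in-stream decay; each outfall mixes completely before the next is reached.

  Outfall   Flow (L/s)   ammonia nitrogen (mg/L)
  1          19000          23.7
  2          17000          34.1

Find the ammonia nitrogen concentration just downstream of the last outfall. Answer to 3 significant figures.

Outfall 1: combined Q = 132000 L/s; C = (113000·0.2100 + 19000·23.70)/132000 = 3.591 mg/L.
Outfall 2: combined Q = 149000 L/s; C = (132000·3.591 + 17000·34.10)/149000 = 7.072 mg/L.

7.07 mg/L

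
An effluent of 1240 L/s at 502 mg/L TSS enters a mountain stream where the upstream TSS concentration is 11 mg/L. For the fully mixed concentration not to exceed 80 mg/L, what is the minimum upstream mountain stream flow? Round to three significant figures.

Set C_mix = 80: (Q·11.00 + 1240·502.0) / (Q + 1240) = 80
→ Q = 1240·(502.0 − 80)/(80 − 11.00) = 7584 L/s.

7580 L/s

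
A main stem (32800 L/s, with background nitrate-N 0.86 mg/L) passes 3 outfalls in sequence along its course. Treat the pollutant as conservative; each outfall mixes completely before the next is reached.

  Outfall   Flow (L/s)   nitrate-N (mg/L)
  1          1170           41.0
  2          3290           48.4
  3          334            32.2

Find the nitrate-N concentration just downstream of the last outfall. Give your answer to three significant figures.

Below outfall 1: Q → 33970 L/s, C = (32800·0.8600 + 1170·41.00)/33970 = 2.243 mg/L.
Below outfall 2: Q → 37260 L/s, C = (33970·2.243 + 3290·48.40)/37260 = 6.318 mg/L.
Below outfall 3: Q → 37590 L/s, C = (37260·6.318 + 334.0·32.20)/37590 = 6.548 mg/L.

6.55 mg/L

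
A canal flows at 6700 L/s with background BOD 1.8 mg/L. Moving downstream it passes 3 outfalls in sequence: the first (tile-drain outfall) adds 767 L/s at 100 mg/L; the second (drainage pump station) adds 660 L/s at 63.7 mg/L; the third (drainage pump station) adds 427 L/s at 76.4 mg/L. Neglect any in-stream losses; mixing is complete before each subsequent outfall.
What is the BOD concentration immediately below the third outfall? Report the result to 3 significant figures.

19.1 mg/L

Below outfall 1: Q → 7467 L/s, C = (6700·1.800 + 767.0·100.0)/7467 = 11.89 mg/L.
Below outfall 2: Q → 8127 L/s, C = (7467·11.89 + 660.0·63.70)/8127 = 16.09 mg/L.
Below outfall 3: Q → 8554 L/s, C = (8127·16.09 + 427.0·76.40)/8554 = 19.11 mg/L.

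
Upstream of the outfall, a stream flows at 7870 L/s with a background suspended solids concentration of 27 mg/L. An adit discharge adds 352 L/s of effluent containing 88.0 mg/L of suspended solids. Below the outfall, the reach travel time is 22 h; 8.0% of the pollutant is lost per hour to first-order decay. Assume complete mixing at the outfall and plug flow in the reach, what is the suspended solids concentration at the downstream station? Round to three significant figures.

After mixing, C = (7870·27.00 + 352.0·88.00) / 8222 = 243500/8222 = 29.61 mg/L.
8.0%/h lost → k = −ln(1 − 0.08) = 0.08338 h⁻¹.
After decay, C = 29.61 × e^(−kt) = 29.61 × 0.1597 = 4.729 mg/L.

4.73 mg/L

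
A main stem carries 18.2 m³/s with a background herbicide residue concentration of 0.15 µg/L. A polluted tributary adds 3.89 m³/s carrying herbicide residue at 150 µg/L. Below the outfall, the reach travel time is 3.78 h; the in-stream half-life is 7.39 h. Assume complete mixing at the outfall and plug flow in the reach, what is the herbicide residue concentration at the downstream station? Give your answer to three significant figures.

Conservation of mass: C = (18.20·0.1500 + 3.890·150.0) / 22.09 = 586.2/22.09 = 26.54 µg/L.
Half-life 7.39 h → k = ln 2 / 7.39 = 0.09380 h⁻¹ = 2.251 d⁻¹.
After decay, C = 26.54 × e^(−kt) = 26.54 × 0.7015 = 18.62 µg/L.

18.6 µg/L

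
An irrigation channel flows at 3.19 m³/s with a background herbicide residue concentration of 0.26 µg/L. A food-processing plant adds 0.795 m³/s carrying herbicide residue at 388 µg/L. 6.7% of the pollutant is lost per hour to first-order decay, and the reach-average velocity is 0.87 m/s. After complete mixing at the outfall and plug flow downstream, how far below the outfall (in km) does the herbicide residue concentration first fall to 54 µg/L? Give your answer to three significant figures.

16.4 km

Mixed concentration C = ΣQC/ΣQ = (3.190·0.2600 + 0.7950·388.0) / 3.985 = 309.3/3.985 = 77.61 µg/L.
6.7%/h lost → k = −ln(1 − 0.067) = 0.06935 h⁻¹.
Set 77.61·exp(−k·t) = 54 → t = ln(77.61/54)/k = 18830 s = 5.231 h.
Distance = v·t = 0.87·18830 = 16380 m = 16.38 km.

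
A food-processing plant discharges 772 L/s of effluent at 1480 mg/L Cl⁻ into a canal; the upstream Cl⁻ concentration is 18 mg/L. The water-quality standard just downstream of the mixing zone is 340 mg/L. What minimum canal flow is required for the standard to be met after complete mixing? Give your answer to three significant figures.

2730 L/s

Set C_mix = 340: (Q·18.00 + 772.0·1480) / (Q + 772.0) = 340
→ Q = 772.0·(1480 − 340)/(340 − 18.00) = 2733 L/s.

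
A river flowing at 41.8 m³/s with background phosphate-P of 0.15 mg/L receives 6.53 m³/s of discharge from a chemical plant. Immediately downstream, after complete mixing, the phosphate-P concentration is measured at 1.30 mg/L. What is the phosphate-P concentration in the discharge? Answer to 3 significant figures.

Mass balance: 41.80·0.1500 + 6.530·Cₑ = 48.33·1.300
→ Cₑ = (48.33·1.300 − 41.80·0.1500) / 6.530 = 8.661 mg/L.

8.66 mg/L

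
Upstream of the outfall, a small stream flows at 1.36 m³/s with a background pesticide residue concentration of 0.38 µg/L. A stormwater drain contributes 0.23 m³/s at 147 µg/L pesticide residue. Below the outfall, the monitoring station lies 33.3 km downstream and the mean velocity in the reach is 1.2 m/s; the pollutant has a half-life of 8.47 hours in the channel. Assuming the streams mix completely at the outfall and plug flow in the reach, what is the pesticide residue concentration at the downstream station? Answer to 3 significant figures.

11.5 µg/L

Mixed concentration C = ΣQC/ΣQ = (1.360·0.3800 + 0.2300·147.0) / 1.590 = 34.33/1.590 = 21.59 µg/L.
Travel time t = 33.3·1000 / 1.2 = 27750 s = 7.708 h.
Half-life 8.47 h → k = ln 2 / 8.47 = 0.08184 h⁻¹ = 1.964 d⁻¹.
Decay over the reach: 21.59·exp(−kt) = 21.59·0.5322 = 11.49 µg/L.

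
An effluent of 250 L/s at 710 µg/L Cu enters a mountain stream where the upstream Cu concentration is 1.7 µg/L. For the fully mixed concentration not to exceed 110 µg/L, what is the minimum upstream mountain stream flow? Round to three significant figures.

Set C_mix = 110: (Q·1.700 + 250.0·710.0) / (Q + 250.0) = 110
→ Q = 250.0·(710.0 − 110)/(110 − 1.700) = 1385 L/s.

1390 L/s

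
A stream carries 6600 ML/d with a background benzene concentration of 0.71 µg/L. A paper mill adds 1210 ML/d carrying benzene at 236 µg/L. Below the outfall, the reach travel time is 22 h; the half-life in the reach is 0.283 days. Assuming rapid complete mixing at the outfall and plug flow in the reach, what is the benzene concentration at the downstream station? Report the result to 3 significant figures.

3.94 µg/L

Flow-weighted average: C = (6600·0.7100 + 1210·236.0) / 7810 = 290200/7810 = 37.16 µg/L.
Half-life 0.283 d → k = ln 2 / 0.283 = 2.449 d⁻¹.
Decay over the reach: 37.16·exp(−kt) = 37.16·0.1059 = 3.936 µg/L.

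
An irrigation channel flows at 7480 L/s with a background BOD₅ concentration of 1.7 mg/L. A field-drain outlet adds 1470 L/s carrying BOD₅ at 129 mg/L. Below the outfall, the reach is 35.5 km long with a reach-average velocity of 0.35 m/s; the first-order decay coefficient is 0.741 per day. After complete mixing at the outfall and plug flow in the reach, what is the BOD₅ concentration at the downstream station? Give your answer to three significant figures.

After mixing, C = (7480·1.700 + 1470·129.0) / 8950 = 202300/8950 = 22.61 mg/L.
Travel time t = 35.5·1000 / 0.35 = 101400 s = 28.17 h.
Applying C = C₀e^(−kt): 22.61 × 0.4190 = 9.473 mg/L.

9.47 mg/L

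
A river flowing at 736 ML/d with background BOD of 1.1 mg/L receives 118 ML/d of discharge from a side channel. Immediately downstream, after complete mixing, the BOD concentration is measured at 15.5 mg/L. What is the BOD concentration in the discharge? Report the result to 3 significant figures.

Mass balance: 736.0·1.100 + 118.0·Cₑ = 854.0·15.50
→ Cₑ = (854.0·15.50 − 736.0·1.100) / 118.0 = 105.3 mg/L.

105 mg/L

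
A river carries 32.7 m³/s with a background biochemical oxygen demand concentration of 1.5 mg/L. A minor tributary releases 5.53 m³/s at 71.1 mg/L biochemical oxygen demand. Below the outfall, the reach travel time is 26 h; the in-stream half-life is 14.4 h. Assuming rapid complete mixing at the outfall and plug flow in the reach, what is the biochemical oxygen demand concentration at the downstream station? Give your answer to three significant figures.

3.31 mg/L

Mass balance: C = (32.70·1.500 + 5.530·71.10) / 38.23 = 442.2/38.23 = 11.57 mg/L.
Half-life 14.4 h → k = ln 2 / 14.4 = 0.04814 h⁻¹ = 1.155 d⁻¹.
Decay over the reach: 11.57·exp(−kt) = 11.57·0.2861 = 3.309 mg/L.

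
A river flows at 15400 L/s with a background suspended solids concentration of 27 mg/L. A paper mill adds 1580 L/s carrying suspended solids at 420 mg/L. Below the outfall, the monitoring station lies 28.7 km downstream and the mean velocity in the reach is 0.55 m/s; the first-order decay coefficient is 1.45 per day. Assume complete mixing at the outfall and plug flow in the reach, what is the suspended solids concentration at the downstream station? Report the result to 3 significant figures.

26.5 mg/L

Flow-weighted average: C = (15400·27.00 + 1580·420.0) / 16980 = 1079000/16980 = 63.57 mg/L.
Travel time t = 28.7·1000 / 0.55 = 52180 s = 14.49 h.
After decay, C = 63.57 × e^(−kt) = 63.57 × 0.4166 = 26.48 mg/L.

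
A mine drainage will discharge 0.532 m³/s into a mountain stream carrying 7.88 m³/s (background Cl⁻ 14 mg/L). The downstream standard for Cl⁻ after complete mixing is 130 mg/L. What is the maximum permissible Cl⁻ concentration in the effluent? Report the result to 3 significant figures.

At the limit, (Qr·Cr + Qe·Cₑ)/(Qr + Qe) = 130:
Cₑ = (8.412·130 − 7.880·14.00) / 0.5320 = 1848 mg/L.

1850 mg/L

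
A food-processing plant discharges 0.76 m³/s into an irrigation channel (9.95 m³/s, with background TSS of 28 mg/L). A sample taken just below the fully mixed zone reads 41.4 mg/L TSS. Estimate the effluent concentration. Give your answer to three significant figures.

217 mg/L

Mass balance: 9.950·28.00 + 0.7600·Cₑ = 10.71·41.40
→ Cₑ = (10.71·41.40 − 9.950·28.00) / 0.7600 = 216.8 mg/L.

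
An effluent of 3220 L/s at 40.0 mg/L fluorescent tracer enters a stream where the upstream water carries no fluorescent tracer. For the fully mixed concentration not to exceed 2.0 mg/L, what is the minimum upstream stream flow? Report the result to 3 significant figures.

Set C_mix = 2.0: (Q·0 + 3220·40.00) / (Q + 3220) = 2.0
→ Q = 3220·(40.00 − 2.0)/(2.0 − 0) = 61180 L/s.

61200 L/s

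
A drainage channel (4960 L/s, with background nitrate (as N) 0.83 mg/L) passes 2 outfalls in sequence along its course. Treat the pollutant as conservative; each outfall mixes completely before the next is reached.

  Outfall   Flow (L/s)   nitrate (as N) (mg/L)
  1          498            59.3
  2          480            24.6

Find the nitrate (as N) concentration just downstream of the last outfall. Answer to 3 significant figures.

After outfall 1: Q = 4960 + 498.0 = 5458 L/s; C = (4960·0.8300 + 498.0·59.30)/5458 = 6.165 mg/L.
After outfall 2: Q = 5458 + 480.0 = 5938 L/s; C = (5458·6.165 + 480.0·24.60)/5938 = 7.655 mg/L.

7.66 mg/L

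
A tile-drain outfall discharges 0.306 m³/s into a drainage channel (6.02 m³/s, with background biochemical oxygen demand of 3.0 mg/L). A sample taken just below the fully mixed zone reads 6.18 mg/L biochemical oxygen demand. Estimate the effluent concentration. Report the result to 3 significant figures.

Mass balance: 6.020·3.000 + 0.3060·Cₑ = 6.326·6.180
→ Cₑ = (6.326·6.180 − 6.020·3.000) / 0.3060 = 68.74 mg/L.

68.7 mg/L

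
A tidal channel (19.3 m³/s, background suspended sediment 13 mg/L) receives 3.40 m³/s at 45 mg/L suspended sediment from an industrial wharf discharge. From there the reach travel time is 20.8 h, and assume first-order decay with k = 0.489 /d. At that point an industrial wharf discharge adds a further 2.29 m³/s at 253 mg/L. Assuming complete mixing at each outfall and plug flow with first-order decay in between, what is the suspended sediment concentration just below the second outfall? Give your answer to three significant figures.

Flow-weighted average: C = (19.30·13.00 + 3.400·45.00) / 22.70 = 403.9/22.70 = 17.79 mg/L; combined flow 22.70 m³/s.
After decay, C = 17.79 × e^(−kt) = 17.79 × 0.6546 = 11.65 mg/L.
At the second outfall, C = (22.70·11.65 + 2.290·253.0) / (22.70 + 2.290) = 33.76 mg/L.

33.8 mg/L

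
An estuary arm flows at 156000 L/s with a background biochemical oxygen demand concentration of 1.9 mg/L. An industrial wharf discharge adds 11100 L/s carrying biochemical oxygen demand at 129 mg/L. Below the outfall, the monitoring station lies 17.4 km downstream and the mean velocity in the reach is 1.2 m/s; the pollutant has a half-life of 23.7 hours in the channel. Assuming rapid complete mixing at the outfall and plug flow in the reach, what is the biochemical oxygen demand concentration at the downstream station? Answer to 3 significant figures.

9.19 mg/L

Mixed concentration C = ΣQC/ΣQ = (156000·1.900 + 11100·129.0) / 167100 = 1728000/167100 = 10.34 mg/L.
Travel time t = 17.4·1000 / 1.2 = 14500 s = 4.028 h.
Half-life 23.7 h → k = ln 2 / 23.7 = 0.02925 h⁻¹ = 0.7019 d⁻¹.
Decay over the reach: 10.34·exp(−kt) = 10.34·0.8889 = 9.194 mg/L.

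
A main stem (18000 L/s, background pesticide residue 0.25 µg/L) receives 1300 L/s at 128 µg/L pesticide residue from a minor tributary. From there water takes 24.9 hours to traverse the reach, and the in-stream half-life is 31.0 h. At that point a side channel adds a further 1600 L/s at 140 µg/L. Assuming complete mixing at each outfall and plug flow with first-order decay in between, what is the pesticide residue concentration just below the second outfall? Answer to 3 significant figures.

Conservation of mass: C = (18000·0.2500 + 1300·128.0) / 19300 = 170900/19300 = 8.855 µg/L; combined flow 19300 L/s.
Half-life 31.0 h → k = ln 2 / 31.0 = 0.02236 h⁻¹ = 0.5366 d⁻¹.
First-order decay: C = 8.855·exp(−k·t) = 8.855·0.5731 = 5.074 µg/L.
At the second outfall, C = (19300·5.074 + 1600·140.0) / (19300 + 1600) = 15.40 µg/L.

15.4 µg/L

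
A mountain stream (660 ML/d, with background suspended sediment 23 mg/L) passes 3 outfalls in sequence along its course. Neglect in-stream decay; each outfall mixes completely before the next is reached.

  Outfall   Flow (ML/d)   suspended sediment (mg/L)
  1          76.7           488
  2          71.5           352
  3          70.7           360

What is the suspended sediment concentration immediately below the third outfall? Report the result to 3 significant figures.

117 mg/L

After outfall 1: Q = 660.0 + 76.70 = 736.7 ML/d; C = (660.0·23.00 + 76.70·488.0)/736.7 = 71.41 mg/L.
After outfall 2: Q = 736.7 + 71.50 = 808.2 ML/d; C = (736.7·71.41 + 71.50·352.0)/808.2 = 96.24 mg/L.
After outfall 3: Q = 808.2 + 70.70 = 878.9 ML/d; C = (808.2·96.24 + 70.70·360.0)/878.9 = 117.5 mg/L.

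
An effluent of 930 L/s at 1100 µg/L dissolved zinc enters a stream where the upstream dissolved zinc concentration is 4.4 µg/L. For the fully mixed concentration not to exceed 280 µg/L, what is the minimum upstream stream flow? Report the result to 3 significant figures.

2770 L/s

Set C_mix = 280: (Q·4.400 + 930.0·1100) / (Q + 930.0) = 280
→ Q = 930.0·(1100 − 280)/(280 − 4.400) = 2767 L/s.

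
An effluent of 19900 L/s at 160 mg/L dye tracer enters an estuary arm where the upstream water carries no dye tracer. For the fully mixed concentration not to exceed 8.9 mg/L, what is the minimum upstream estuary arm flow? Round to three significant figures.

Set C_mix = 8.9: (Q·0 + 19900·160.0) / (Q + 19900) = 8.9
→ Q = 19900·(160.0 − 8.9)/(8.9 − 0) = 337900 L/s.

338000 L/s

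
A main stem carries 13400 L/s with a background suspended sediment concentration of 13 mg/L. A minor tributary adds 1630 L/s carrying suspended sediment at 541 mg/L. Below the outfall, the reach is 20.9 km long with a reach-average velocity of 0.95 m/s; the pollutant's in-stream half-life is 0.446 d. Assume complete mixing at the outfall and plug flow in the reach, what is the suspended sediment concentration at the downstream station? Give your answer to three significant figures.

47.3 mg/L

Conservation of mass: C = (13400·13.00 + 1630·541.0) / 15030 = 1056000/15030 = 70.26 mg/L.
Travel time t = 20.9·1000 / 0.95 = 22000 s = 6.111 h.
Half-life 0.446 d → k = ln 2 / 0.446 = 1.554 d⁻¹.
Applying C = C₀e^(−kt): 70.26 × 0.6732 = 47.30 mg/L.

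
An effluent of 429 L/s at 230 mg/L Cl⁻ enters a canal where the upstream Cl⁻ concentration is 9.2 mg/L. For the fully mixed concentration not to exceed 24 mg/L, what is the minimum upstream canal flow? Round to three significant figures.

Set C_mix = 24: (Q·9.200 + 429.0·230.0) / (Q + 429.0) = 24
→ Q = 429.0·(230.0 − 24)/(24 − 9.200) = 5971 L/s.

5970 L/s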